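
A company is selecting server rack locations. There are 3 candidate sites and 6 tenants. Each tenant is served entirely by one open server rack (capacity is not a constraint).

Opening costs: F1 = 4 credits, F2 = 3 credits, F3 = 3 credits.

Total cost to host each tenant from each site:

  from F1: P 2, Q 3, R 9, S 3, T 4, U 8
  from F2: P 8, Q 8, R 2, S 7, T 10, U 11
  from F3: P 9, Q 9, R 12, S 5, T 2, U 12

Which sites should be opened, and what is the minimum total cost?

For any fixed open set, each tenant goes to its cheapest open site; total = fixed + service.
{F1, F2}: P→F1 2, Q→F1 3, R→F2 2, S→F1 3, T→F1 4, U→F1 8. Service 22; fixed 7; total 29.
{F1, F2, F3}: P→F1 2, Q→F1 3, R→F2 2, S→F1 3, T→F3 2, U→F1 8. Service 20; fixed 10; total 30.
{F1}: service 29 + fixed 4 = 33
{F2}: service 46 + fixed 3 = 49
No other subset beats 29.

Open F1 and F2; minimum total cost 29.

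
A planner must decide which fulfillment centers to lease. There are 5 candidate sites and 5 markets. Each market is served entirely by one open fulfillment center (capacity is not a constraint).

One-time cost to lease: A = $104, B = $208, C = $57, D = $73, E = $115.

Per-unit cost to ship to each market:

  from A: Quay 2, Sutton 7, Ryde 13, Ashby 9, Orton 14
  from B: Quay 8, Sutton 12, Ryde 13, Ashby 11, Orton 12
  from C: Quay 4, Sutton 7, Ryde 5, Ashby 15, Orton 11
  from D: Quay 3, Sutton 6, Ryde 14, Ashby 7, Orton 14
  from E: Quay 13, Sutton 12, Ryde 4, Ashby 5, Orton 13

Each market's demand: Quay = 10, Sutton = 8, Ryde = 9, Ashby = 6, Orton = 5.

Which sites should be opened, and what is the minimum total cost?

Open C only; minimum total cost 343.

For any fixed open set, each market goes to its cheapest open site; total = fixed + service.
{C}: Quay→C 4·10=40, Sutton→C 7·8=56, Ryde→C 5·9=45, Ashby→C 15·6=90, Orton→C 11·5=55. Service 286; fixed 57; total 343.
{C, D}: service 220 + fixed 130 = 350
{C, E}: Quay→C 4·10=40, Sutton→C 7·8=56, Ryde→E 4·9=36, Ashby→E 5·6=30, Orton→C 11·5=55. Service 217; fixed 172; total 389.
{A, B, C, D, E}: service 189 + fixed 557 = 746
No other subset beats 343.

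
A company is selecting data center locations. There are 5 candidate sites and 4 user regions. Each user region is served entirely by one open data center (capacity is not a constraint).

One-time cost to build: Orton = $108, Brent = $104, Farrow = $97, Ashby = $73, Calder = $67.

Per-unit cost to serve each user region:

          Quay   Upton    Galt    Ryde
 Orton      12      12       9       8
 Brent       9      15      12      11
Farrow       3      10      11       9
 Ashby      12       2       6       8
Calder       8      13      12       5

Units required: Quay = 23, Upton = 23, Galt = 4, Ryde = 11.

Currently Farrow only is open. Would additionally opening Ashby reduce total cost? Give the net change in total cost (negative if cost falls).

Yes — net change −142 (cost falls by 142).

Current service cost with {Farrow}: 442.
Adding Ashby: each user region re-picks its cheapest; new service cost 227, saving 215.
Extra fixed cost: 73. Net change = 73 − 215 = -142.
(Totals: 539 → 397.)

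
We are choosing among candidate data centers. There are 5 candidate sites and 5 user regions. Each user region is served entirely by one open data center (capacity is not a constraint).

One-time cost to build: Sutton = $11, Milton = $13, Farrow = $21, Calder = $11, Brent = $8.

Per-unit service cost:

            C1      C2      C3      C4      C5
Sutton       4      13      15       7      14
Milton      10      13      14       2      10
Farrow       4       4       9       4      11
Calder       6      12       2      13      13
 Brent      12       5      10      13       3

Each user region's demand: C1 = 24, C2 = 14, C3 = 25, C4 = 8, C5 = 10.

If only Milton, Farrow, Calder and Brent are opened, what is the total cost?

Total cost: 301

Each user region is assigned to its cheapest site among the open ones.
{Milton, Farrow, Calder, Brent}: C1→Farrow 4·24=96, C2→Farrow 4·14=56, C3→Calder 2·25=50, C4→Milton 2·8=16, C5→Brent 3·10=30. Service 248; fixed 53; total 301.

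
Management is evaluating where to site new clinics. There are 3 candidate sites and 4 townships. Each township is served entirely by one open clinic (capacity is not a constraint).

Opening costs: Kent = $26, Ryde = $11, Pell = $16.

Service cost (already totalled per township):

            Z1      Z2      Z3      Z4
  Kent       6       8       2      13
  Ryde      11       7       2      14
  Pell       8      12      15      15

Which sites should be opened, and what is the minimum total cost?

For any fixed open set, each township goes to its cheapest open site; total = fixed + service.
{Ryde}: Z1→Ryde 11, Z2→Ryde 7, Z3→Ryde 2, Z4→Ryde 14. Service 34; fixed 11; total 45.
{Kent}: Z1→Kent 6, Z2→Kent 8, Z3→Kent 2, Z4→Kent 13. Service 29; fixed 26; total 55.
{Ryde, Pell}: service 31 + fixed 27 = 58
{Kent, Ryde, Pell}: Z1→Kent 6, Z2→Ryde 7, Z3→Kent 2, Z4→Kent 13. Service 28; fixed 53; total 81.
No other subset beats 45.

Open Ryde only; minimum total cost 45.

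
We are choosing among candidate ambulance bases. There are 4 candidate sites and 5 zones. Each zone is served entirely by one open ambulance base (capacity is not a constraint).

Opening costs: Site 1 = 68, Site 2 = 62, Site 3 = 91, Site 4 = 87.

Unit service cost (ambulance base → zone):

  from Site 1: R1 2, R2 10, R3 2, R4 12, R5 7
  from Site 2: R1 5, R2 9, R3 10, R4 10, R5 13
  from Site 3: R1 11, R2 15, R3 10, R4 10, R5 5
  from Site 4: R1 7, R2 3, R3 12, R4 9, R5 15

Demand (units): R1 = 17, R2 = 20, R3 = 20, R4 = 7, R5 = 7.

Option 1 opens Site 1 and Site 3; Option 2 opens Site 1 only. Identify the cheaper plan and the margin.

Option 1: {Site 1, Site 3}: R1→Site 1 2·17=34, R2→Site 1 10·20=200, R3→Site 1 2·20=40, R4→Site 3 10·7=70, R5→Site 3 5·7=35. Service 379; fixed 159; total 538.
Option 2: {Site 1}: R1→Site 1 2·17=34, R2→Site 1 10·20=200, R3→Site 1 2·20=40, R4→Site 1 12·7=84, R5→Site 1 7·7=49. Service 407; fixed 68; total 475.
Difference: |538 − 475| = 63.

Option 2 is cheaper by 63.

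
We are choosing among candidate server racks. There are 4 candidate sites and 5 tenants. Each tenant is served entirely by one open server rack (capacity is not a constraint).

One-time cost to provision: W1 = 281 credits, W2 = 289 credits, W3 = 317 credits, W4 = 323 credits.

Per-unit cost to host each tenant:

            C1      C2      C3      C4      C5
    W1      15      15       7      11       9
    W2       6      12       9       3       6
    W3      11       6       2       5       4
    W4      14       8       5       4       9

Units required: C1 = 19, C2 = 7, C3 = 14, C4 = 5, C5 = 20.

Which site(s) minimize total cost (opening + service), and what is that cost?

Open W3 only; minimum total cost 701.

For any fixed open set, each tenant goes to its cheapest open site; total = fixed + service.
{W3}: C1→W3 11·19=209, C2→W3 6·7=42, C3→W3 2·14=28, C4→W3 5·5=25, C5→W3 4·20=80. Service 384; fixed 317; total 701.
{W2}: C1→W2 6·19=114, C2→W2 12·7=84, C3→W2 9·14=126, C4→W2 3·5=15, C5→W2 6·20=120. Service 459; fixed 289; total 748.
{W2, W3}: C1→W2 6·19=114, C2→W3 6·7=42, C3→W3 2·14=28, C4→W2 3·5=15, C5→W3 4·20=80. Service 279; fixed 606; total 885.
{W1, W2, W3, W4}: service 279 + fixed 1210 = 1489
(All 15 nonempty subsets were checked; W3 only is lowest.)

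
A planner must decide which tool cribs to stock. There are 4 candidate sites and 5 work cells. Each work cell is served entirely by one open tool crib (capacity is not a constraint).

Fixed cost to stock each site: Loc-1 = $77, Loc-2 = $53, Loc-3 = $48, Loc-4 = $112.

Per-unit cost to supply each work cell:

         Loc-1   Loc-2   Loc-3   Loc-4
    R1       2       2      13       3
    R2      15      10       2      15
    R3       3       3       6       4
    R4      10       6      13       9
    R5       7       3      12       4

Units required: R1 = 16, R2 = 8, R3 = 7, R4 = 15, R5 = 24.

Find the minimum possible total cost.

For any fixed open set, each work cell goes to its cheapest open site; total = fixed + service.
{Loc-2, Loc-3}: R1→Loc-2 2·16=32, R2→Loc-3 2·8=16, R3→Loc-2 3·7=21, R4→Loc-2 6·15=90, R5→Loc-2 3·24=72. Service 231; fixed 101; total 332.
{Loc-2}: R1→Loc-2 2·16=32, R2→Loc-2 10·8=80, R3→Loc-2 3·7=21, R4→Loc-2 6·15=90, R5→Loc-2 3·24=72. Service 295; fixed 53; total 348.
{Loc-1, Loc-2, Loc-3}: service 231 + fixed 178 = 409
{Loc-1, Loc-2, Loc-3, Loc-4}: service 231 + fixed 290 = 521
No other subset beats 332.

Minimum total cost: 332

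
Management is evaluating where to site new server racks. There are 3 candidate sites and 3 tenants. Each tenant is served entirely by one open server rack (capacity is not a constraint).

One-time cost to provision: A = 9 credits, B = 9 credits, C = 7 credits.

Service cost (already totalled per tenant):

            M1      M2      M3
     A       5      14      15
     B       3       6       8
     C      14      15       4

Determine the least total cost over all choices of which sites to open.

Minimum total cost: 26

For any fixed open set, each tenant goes to its cheapest open site; total = fixed + service.
{B}: M1→B 3, M2→B 6, M3→B 8. Service 17; fixed 9; total 26.
{B, C}: M1→B 3, M2→B 6, M3→C 4. Service 13; fixed 16; total 29.
{A, B}: service 17 + fixed 18 = 35
{A, B, C}: M1→B 3, M2→B 6, M3→C 4. Service 13; fixed 25; total 38.
No other subset beats 26.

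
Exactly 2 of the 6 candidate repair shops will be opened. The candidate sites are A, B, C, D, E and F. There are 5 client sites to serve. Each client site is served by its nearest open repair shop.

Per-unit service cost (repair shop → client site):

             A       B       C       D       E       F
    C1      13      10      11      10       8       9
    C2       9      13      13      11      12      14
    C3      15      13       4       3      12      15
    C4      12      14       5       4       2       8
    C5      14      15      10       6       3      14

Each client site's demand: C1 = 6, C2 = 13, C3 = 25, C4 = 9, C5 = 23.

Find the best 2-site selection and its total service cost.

With exactly 2 open, each client site uses its cheapest among the chosen.
{D, E}: C1→E 8·6=48, C2→D 11·13=143, C3→D 3·25=75, C4→E 2·9=18, C5→E 3·23=69. Service cost 353.
{C, E}: service cost 391
{A, D}: service cost 426
Among all 15 size-2 choices, {D, E} is lowest.

Choose D and E; total service cost 353.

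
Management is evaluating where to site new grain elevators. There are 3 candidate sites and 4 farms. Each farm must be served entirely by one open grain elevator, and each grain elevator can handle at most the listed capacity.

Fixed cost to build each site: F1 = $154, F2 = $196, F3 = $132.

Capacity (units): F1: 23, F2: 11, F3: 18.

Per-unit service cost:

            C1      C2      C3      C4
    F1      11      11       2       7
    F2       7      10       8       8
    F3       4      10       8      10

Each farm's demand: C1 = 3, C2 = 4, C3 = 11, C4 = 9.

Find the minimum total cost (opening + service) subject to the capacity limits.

Open {F1, F3}: C1→F3 4·3=12, C2→F3 10·4=40, C3→F1 2·11=22, C4→F1 7·9=63.
Loads: F1 carries 20/23, F3 carries 7/18. Service 137; fixed 286; total 423.
Next best feasible plan costs 444.

Minimum total cost: 423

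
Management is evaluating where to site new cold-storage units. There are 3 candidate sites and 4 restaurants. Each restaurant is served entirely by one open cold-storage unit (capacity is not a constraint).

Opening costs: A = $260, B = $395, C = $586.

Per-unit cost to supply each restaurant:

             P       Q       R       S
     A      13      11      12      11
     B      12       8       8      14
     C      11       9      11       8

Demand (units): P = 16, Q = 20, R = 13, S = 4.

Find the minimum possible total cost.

For any fixed open set, each restaurant goes to its cheapest open site; total = fixed + service.
{A}: P→A 13·16=208, Q→A 11·20=220, R→A 12·13=156, S→A 11·4=44. Service 628; fixed 260; total 888.
{B}: P→B 12·16=192, Q→B 8·20=160, R→B 8·13=104, S→B 14·4=56. Service 512; fixed 395; total 907.
{C}: service 531 + fixed 586 = 1117
{A, B, C}: service 472 + fixed 1241 = 1713
No other subset beats 888.

Minimum total cost: 888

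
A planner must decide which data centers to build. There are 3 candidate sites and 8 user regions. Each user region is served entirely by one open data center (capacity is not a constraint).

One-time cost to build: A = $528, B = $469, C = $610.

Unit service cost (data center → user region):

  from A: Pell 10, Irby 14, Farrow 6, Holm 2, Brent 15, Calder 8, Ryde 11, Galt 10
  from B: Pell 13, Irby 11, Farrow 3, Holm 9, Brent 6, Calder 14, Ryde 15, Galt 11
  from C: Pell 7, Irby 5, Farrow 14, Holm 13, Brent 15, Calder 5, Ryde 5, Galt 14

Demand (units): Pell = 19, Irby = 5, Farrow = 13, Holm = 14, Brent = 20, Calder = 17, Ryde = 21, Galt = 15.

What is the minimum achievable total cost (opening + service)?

For any fixed open set, each user region goes to its cheapest open site; total = fixed + service.
{A}: Pell→A 10·19=190, Irby→A 14·5=70, Farrow→A 6·13=78, Holm→A 2·14=28, Brent→A 15·20=300, Calder→A 8·17=136, Ryde→A 11·21=231, Galt→A 10·15=150. Service 1183; fixed 528; total 1711.
{B}: Pell→B 13·19=247, Irby→B 11·5=55, Farrow→B 3·13=39, Holm→B 9·14=126, Brent→B 6·20=120, Calder→B 14·17=238, Ryde→B 15·21=315, Galt→B 11·15=165. Service 1305; fixed 469; total 1774.
{C}: service 1222 + fixed 610 = 1832
{A, B, C}: Pell→C 7·19=133, Irby→C 5·5=25, Farrow→B 3·13=39, Holm→A 2·14=28, Brent→B 6·20=120, Calder→C 5·17=85, Ryde→C 5·21=105, Galt→A 10·15=150. Service 685; fixed 1607; total 2292.
(All 7 nonempty subsets were checked; A only is lowest.)

Minimum total cost: 1711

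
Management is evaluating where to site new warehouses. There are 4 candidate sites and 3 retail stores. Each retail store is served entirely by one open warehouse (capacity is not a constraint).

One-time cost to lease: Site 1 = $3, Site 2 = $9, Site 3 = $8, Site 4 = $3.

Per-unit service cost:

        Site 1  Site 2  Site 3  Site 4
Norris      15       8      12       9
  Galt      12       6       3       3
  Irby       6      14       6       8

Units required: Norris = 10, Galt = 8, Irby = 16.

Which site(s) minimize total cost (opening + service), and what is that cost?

Open Site 1, Site 2 and Site 4; minimum total cost 215.

For any fixed open set, each retail store goes to its cheapest open site; total = fixed + service.
{Site 1, Site 2, Site 4}: Norris→Site 2 8·10=80, Galt→Site 4 3·8=24, Irby→Site 1 6·16=96. Service 200; fixed 15; total 215.
{Site 1, Site 4}: service 210 + fixed 6 = 216
{Site 2, Site 3}: service 200 + fixed 17 = 217
{Site 1, Site 2, Site 3, Site 4}: service 200 + fixed 23 = 223
No other subset beats 215.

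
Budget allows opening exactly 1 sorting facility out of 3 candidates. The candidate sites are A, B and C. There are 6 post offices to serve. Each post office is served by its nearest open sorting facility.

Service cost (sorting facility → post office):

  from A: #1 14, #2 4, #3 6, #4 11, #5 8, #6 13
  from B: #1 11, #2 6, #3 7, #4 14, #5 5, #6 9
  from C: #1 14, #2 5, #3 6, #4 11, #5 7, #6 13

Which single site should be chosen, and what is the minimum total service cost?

Choose B only; total service cost 52.

With exactly 1 open, each post office uses its cheapest among the chosen.
{B}: #1→B 11, #2→B 6, #3→B 7, #4→B 14, #5→B 5, #6→B 9. Service cost 52.
{A}: service cost 56
{C}: service cost 56
Among all 3 size-1 choices, {B} is lowest.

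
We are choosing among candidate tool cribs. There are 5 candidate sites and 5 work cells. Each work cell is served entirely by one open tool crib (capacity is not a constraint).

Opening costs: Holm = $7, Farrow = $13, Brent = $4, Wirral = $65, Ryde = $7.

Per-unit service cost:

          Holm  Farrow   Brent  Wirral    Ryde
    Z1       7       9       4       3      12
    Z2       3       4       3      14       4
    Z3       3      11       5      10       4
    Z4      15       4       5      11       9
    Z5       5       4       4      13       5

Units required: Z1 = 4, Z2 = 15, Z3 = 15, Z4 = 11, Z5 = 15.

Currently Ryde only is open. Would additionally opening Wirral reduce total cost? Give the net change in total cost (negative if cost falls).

No — net change +29 (cost rises by 29).

Current service cost with {Ryde}: 342.
Adding Wirral: each work cell re-picks its cheapest; new service cost 306, saving 36.
Extra fixed cost: 65. Net change = 65 − 36 = 29.
(Totals: 349 → 378.)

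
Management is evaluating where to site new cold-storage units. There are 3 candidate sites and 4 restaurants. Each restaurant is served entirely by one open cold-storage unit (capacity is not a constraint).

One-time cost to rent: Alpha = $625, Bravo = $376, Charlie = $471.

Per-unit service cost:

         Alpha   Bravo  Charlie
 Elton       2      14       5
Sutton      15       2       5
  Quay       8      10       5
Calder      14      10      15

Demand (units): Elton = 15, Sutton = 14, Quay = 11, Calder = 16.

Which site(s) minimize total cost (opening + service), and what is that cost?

For any fixed open set, each restaurant goes to its cheapest open site; total = fixed + service.
{Bravo}: Elton→Bravo 14·15=210, Sutton→Bravo 2·14=28, Quay→Bravo 10·11=110, Calder→Bravo 10·16=160. Service 508; fixed 376; total 884.
{Charlie}: Elton→Charlie 5·15=75, Sutton→Charlie 5·14=70, Quay→Charlie 5·11=55, Calder→Charlie 15·16=240. Service 440; fixed 471; total 911.
{Bravo, Charlie}: service 318 + fixed 847 = 1165
{Alpha, Bravo, Charlie}: service 273 + fixed 1472 = 1745
No other subset beats 884.

Open Bravo only; minimum total cost 884.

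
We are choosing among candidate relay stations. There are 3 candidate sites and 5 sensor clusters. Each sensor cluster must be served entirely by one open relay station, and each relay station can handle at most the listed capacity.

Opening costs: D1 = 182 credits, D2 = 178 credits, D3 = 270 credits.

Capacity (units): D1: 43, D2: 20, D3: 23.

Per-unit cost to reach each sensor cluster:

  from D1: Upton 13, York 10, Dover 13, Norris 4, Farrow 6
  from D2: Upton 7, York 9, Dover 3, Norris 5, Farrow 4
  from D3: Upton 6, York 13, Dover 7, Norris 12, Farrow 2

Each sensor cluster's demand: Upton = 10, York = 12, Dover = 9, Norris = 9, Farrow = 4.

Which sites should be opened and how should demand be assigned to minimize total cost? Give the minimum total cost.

Open {D1, D2}: Upton→D2 7·10=70, York→D1 10·12=120, Dover→D2 3·9=27, Norris→D1 4·9=36, Farrow→D1 6·4=24.
Loads: D1 carries 25/43, D2 carries 19/20. Service 277; fixed 360; total 637.
Next best feasible plan costs 689.

Minimum total cost: 637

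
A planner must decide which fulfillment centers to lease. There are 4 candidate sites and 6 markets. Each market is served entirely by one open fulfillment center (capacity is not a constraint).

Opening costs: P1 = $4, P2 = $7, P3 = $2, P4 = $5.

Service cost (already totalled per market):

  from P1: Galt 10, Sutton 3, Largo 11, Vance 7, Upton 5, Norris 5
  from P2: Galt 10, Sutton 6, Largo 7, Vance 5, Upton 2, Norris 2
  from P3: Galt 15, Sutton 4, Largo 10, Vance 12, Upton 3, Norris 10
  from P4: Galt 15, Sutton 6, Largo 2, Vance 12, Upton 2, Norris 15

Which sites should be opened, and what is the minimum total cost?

For any fixed open set, each market goes to its cheapest open site; total = fixed + service.
{P1, P4}: Galt→P1 10, Sutton→P1 3, Largo→P4 2, Vance→P1 7, Upton→P4 2, Norris→P1 5. Service 29; fixed 9; total 38.
{P2}: Galt→P2 10, Sutton→P2 6, Largo→P2 7, Vance→P2 5, Upton→P2 2, Norris→P2 2. Service 32; fixed 7; total 39.
{P2, P3}: service 30 + fixed 9 = 39
{P1, P2, P3, P4}: Galt→P1 10, Sutton→P1 3, Largo→P4 2, Vance→P2 5, Upton→P2 2, Norris→P2 2. Service 24; fixed 18; total 42.
(All 15 nonempty subsets were checked; P1 and P4 is lowest.)

Open P1 and P4; minimum total cost 38.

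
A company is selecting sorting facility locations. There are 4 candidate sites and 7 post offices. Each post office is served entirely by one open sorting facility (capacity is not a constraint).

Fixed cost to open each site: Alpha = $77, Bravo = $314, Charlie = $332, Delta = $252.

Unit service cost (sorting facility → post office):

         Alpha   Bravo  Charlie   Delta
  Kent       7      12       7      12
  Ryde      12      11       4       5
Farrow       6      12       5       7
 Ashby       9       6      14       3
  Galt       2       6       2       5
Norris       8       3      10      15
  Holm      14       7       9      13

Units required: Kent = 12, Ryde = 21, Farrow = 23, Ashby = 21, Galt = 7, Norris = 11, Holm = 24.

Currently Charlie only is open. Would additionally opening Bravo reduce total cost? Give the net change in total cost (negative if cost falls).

Current service cost with {Charlie}: 917.
Adding Bravo: each post office re-picks its cheapest; new service cost 624, saving 293.
Extra fixed cost: 314. Net change = 314 − 293 = 21.
(Totals: 1249 → 1270.)

No — net change +21 (cost rises by 21).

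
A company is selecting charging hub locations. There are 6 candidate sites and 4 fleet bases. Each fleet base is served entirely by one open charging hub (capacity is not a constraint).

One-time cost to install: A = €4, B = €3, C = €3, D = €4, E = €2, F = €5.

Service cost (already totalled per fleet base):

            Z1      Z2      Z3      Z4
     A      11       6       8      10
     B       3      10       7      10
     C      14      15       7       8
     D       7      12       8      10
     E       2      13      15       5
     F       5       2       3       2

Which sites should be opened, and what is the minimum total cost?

For any fixed open set, each fleet base goes to its cheapest open site; total = fixed + service.
{E, F}: Z1→E 2, Z2→F 2, Z3→F 3, Z4→F 2. Service 9; fixed 7; total 16.
{F}: service 12 + fixed 5 = 17
{B, F}: service 10 + fixed 8 = 18
{A, B, C, D, E, F}: service 9 + fixed 21 = 30
No other subset beats 16.

Open E and F; minimum total cost 16.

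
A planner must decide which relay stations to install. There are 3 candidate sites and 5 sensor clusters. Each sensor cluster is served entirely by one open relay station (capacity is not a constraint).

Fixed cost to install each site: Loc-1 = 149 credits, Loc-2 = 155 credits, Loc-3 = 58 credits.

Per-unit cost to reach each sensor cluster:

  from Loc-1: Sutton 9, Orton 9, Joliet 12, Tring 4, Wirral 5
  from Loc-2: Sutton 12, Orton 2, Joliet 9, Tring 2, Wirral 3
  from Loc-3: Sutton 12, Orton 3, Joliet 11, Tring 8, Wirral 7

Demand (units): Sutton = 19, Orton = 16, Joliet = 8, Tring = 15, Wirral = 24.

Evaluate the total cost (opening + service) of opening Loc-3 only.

Total cost: 710

Each sensor cluster is assigned to its cheapest site among the open ones.
{Loc-3}: Sutton→Loc-3 12·19=228, Orton→Loc-3 3·16=48, Joliet→Loc-3 11·8=88, Tring→Loc-3 8·15=120, Wirral→Loc-3 7·24=168. Service 652; fixed 58; total 710.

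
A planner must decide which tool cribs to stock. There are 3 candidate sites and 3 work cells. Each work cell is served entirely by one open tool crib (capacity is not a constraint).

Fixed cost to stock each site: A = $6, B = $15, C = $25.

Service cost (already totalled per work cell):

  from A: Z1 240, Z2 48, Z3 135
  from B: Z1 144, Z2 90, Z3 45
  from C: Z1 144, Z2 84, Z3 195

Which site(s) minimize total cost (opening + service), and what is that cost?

Open A and B; minimum total cost 258.

For any fixed open set, each work cell goes to its cheapest open site; total = fixed + service.
{A, B}: Z1→B 144, Z2→A 48, Z3→B 45. Service 237; fixed 21; total 258.
{A, B, C}: service 237 + fixed 46 = 283
{B}: service 279 + fixed 15 = 294
{A}: service 423 + fixed 6 = 429
No other subset beats 258.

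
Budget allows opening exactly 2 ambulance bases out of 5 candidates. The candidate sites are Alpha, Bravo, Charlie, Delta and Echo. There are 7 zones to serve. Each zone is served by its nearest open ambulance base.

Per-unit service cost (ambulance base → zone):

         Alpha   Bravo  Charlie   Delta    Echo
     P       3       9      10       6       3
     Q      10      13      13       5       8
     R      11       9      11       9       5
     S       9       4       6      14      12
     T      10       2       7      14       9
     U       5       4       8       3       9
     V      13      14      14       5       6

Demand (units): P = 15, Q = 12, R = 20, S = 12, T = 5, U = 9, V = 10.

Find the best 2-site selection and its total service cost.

With exactly 2 open, each zone uses its cheapest among the chosen.
{Bravo, Echo}: P→Echo 3·15=45, Q→Echo 8·12=96, R→Echo 5·20=100, S→Bravo 4·12=48, T→Bravo 2·5=10, U→Bravo 4·9=36, V→Echo 6·10=60. Service cost 395.
{Bravo, Delta}: service cost 465
{Delta, Echo}: service cost 471
Among all 10 size-2 choices, {Bravo, Echo} is lowest.

Choose Bravo and Echo; total service cost 395.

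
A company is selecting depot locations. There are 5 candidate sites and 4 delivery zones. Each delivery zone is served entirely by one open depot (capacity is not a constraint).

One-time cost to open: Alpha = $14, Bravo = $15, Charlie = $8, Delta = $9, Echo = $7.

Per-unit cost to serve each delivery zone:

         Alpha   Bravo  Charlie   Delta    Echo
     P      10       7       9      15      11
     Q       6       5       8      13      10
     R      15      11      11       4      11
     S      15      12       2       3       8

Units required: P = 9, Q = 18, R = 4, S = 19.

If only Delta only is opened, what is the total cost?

Total cost: 451

Each delivery zone is assigned to its cheapest site among the open ones.
{Delta}: P→Delta 15·9=135, Q→Delta 13·18=234, R→Delta 4·4=16, S→Delta 3·19=57. Service 442; fixed 9; total 451.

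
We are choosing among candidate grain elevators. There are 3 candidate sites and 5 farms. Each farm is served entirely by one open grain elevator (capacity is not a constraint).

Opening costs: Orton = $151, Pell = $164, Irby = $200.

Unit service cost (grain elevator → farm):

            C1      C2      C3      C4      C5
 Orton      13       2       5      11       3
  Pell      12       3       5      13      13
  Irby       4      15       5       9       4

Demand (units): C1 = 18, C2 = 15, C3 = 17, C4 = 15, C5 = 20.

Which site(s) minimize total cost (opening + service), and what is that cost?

Open Orton only; minimum total cost 725.

For any fixed open set, each farm goes to its cheapest open site; total = fixed + service.
{Orton}: C1→Orton 13·18=234, C2→Orton 2·15=30, C3→Orton 5·17=85, C4→Orton 11·15=165, C5→Orton 3·20=60. Service 574; fixed 151; total 725.
{Orton, Irby}: service 382 + fixed 351 = 733
{Pell, Irby}: C1→Irby 4·18=72, C2→Pell 3·15=45, C3→Pell 5·17=85, C4→Irby 9·15=135, C5→Irby 4·20=80. Service 417; fixed 364; total 781.
{Orton, Pell, Irby}: C1→Irby 4·18=72, C2→Orton 2·15=30, C3→Orton 5·17=85, C4→Irby 9·15=135, C5→Orton 3·20=60. Service 382; fixed 515; total 897.
(All 7 nonempty subsets were checked; Orton only is lowest.)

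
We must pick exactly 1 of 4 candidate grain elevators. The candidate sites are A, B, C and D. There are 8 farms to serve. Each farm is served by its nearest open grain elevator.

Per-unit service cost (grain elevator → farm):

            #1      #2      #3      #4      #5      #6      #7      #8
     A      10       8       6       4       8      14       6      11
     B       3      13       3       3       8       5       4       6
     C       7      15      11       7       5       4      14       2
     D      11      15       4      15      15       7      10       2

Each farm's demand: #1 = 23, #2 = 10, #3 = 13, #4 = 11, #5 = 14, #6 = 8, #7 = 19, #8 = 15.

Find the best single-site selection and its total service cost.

Choose B only; total service cost 589.

With exactly 1 open, each farm uses its cheapest among the chosen.
{B}: #1→B 3·23=69, #2→B 13·10=130, #3→B 3·13=39, #4→B 3·11=33, #5→B 8·14=112, #6→B 5·8=40, #7→B 4·19=76, #8→B 6·15=90. Service cost 589.
{C}: service cost 929
{A}: service cost 935
Among all 4 size-1 choices, {B} is lowest.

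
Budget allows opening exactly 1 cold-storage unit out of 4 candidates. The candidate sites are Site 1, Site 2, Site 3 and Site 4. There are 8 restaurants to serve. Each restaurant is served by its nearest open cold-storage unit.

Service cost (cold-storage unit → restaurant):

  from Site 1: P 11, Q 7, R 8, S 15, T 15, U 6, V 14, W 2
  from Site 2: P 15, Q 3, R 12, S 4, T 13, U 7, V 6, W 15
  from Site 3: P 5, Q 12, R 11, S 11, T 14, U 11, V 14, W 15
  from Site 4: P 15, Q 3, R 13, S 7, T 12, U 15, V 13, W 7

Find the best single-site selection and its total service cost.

With exactly 1 open, each restaurant uses its cheapest among the chosen.
{Site 2}: P→Site 2 15, Q→Site 2 3, R→Site 2 12, S→Site 2 4, T→Site 2 13, U→Site 2 7, V→Site 2 6, W→Site 2 15. Service cost 75.
{Site 1}: service cost 78
{Site 4}: service cost 85
Among all 4 size-1 choices, {Site 2} is lowest.

Choose Site 2 only; total service cost 75.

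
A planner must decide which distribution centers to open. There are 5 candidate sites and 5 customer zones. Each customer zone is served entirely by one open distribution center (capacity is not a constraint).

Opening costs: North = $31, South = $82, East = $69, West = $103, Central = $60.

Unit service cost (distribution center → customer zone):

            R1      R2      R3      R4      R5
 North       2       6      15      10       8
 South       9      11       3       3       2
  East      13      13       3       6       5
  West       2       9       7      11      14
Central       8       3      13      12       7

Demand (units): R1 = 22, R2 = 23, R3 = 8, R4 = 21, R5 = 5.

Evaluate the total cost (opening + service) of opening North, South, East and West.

Each customer zone is assigned to its cheapest site among the open ones.
{North, South, East, West}: R1→North 2·22=44, R2→North 6·23=138, R3→South 3·8=24, R4→South 3·21=63, R5→South 2·5=10. Service 279; fixed 285; total 564.

Total cost: 564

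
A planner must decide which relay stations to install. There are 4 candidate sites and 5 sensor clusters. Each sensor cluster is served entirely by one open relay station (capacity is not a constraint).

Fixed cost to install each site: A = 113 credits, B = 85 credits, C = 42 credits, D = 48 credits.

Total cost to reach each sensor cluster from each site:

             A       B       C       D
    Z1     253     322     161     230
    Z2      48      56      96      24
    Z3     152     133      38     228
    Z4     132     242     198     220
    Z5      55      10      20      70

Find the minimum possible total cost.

For any fixed open set, each sensor cluster goes to its cheapest open site; total = fixed + service.
{C, D}: Z1→C 161, Z2→D 24, Z3→C 38, Z4→C 198, Z5→C 20. Service 441; fixed 90; total 531.
{A, C}: Z1→C 161, Z2→A 48, Z3→C 38, Z4→A 132, Z5→C 20. Service 399; fixed 155; total 554.
{C}: Z1→C 161, Z2→C 96, Z3→C 38, Z4→C 198, Z5→C 20. Service 513; fixed 42; total 555.
{A, B, C, D}: Z1→C 161, Z2→D 24, Z3→C 38, Z4→A 132, Z5→B 10. Service 365; fixed 288; total 653.
No other subset beats 531.

Minimum total cost: 531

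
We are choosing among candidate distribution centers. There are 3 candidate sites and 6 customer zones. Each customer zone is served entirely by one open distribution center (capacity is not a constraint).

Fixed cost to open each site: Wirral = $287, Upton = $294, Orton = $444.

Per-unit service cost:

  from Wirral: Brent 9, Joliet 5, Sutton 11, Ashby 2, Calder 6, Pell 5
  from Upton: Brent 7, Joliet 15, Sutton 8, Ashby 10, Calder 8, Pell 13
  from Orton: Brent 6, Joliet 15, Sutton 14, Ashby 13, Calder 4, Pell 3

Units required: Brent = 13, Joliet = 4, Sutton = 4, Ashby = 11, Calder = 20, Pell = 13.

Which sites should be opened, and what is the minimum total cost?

Open Wirral only; minimum total cost 675.

For any fixed open set, each customer zone goes to its cheapest open site; total = fixed + service.
{Wirral}: Brent→Wirral 9·13=117, Joliet→Wirral 5·4=20, Sutton→Wirral 11·4=44, Ashby→Wirral 2·11=22, Calder→Wirral 6·20=120, Pell→Wirral 5·13=65. Service 388; fixed 287; total 675.
{Orton}: service 456 + fixed 444 = 900
{Upton}: Brent→Upton 7·13=91, Joliet→Upton 15·4=60, Sutton→Upton 8·4=32, Ashby→Upton 10·11=110, Calder→Upton 8·20=160, Pell→Upton 13·13=169. Service 622; fixed 294; total 916.
{Wirral, Upton, Orton}: service 271 + fixed 1025 = 1296
No other subset beats 675.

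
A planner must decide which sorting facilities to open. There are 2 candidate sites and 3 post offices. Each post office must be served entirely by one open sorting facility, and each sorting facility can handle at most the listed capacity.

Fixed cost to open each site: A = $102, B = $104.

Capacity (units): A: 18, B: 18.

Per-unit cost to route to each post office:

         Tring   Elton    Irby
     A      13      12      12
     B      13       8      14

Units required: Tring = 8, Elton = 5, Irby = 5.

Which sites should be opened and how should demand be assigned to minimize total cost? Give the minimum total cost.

Open {B}: Tring→B 13·8=104, Elton→B 8·5=40, Irby→B 14·5=70.
Loads: B carries 18/18. Service 214; fixed 104; total 318.
Next best feasible plan costs 326.

Minimum total cost: 318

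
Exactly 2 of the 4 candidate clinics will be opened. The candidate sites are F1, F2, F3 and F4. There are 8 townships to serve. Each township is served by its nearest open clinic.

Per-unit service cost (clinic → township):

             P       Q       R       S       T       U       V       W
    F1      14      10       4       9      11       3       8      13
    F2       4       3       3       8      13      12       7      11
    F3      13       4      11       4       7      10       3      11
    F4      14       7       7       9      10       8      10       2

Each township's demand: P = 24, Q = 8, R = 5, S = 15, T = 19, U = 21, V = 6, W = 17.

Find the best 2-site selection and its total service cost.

With exactly 2 open, each township uses its cheapest among the chosen.
{F2, F4}: P→F2 4·24=96, Q→F2 3·8=24, R→F2 3·5=15, S→F2 8·15=120, T→F4 10·19=190, U→F4 8·21=168, V→F2 7·6=42, W→F4 2·17=34. Service cost 689.
{F2, F3}: service cost 743
{F1, F2}: service cost 756
Among all 6 size-2 choices, {F2, F4} is lowest.

Choose F2 and F4; total service cost 689.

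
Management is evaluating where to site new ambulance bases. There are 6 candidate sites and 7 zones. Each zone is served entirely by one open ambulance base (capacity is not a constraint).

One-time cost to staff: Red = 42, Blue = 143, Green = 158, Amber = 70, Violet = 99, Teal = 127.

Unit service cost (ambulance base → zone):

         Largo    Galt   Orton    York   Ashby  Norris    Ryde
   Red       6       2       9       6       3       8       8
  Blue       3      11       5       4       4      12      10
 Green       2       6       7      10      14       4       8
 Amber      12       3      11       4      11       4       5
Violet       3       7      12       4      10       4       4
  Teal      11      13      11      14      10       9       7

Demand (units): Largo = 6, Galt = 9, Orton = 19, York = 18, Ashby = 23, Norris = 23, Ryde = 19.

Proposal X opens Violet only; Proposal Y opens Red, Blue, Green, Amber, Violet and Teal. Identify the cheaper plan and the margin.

Proposal X is cheaper by 195.

Proposal X: {Violet}: Largo→Violet 3·6=18, Galt→Violet 7·9=63, Orton→Violet 12·19=228, York→Violet 4·18=72, Ashby→Violet 10·23=230, Norris→Violet 4·23=92, Ryde→Violet 4·19=76. Service 779; fixed 99; total 878.
Proposal Y: {Red, Blue, Green, Amber, Violet, Teal}: Largo→Green 2·6=12, Galt→Red 2·9=18, Orton→Blue 5·19=95, York→Blue 4·18=72, Ashby→Red 3·23=69, Norris→Green 4·23=92, Ryde→Violet 4·19=76. Service 434; fixed 639; total 1073.
Difference: |878 − 1073| = 195.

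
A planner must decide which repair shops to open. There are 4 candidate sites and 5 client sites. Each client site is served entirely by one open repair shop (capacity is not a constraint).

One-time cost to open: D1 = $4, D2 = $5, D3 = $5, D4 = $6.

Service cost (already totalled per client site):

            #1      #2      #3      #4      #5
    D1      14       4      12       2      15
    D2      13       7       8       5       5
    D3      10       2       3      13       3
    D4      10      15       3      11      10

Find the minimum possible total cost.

Minimum total cost: 29

For any fixed open set, each client site goes to its cheapest open site; total = fixed + service.
{D1, D3}: #1→D3 10, #2→D3 2, #3→D3 3, #4→D1 2, #5→D3 3. Service 20; fixed 9; total 29.
{D2, D3}: service 23 + fixed 10 = 33
{D1, D2, D3}: service 20 + fixed 14 = 34
{D1, D2, D3, D4}: #1→D3 10, #2→D3 2, #3→D3 3, #4→D1 2, #5→D3 3. Service 20; fixed 20; total 40.
No other subset beats 29.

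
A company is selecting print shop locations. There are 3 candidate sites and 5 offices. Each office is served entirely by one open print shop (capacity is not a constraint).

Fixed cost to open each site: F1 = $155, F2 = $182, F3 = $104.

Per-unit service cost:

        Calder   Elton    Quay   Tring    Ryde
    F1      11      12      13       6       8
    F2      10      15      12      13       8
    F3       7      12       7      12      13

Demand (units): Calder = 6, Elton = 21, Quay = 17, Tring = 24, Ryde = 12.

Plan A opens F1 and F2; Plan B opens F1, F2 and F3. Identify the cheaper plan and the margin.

Plan A: {F1, F2}: Calder→F2 10·6=60, Elton→F1 12·21=252, Quay→F2 12·17=204, Tring→F1 6·24=144, Ryde→F1 8·12=96. Service 756; fixed 337; total 1093.
Plan B: {F1, F2, F3}: Calder→F3 7·6=42, Elton→F1 12·21=252, Quay→F3 7·17=119, Tring→F1 6·24=144, Ryde→F1 8·12=96. Service 653; fixed 441; total 1094.
Difference: |1093 − 1094| = 1.

Plan A is cheaper by 1.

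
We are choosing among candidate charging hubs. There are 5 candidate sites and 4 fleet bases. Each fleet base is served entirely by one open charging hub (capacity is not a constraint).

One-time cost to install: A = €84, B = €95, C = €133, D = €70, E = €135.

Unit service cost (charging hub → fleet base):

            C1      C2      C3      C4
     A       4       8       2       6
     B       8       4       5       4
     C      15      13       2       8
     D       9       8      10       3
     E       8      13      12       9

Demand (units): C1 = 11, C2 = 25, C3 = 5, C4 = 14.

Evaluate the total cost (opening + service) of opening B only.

Total cost: 364

Each fleet base is assigned to its cheapest site among the open ones.
{B}: C1→B 8·11=88, C2→B 4·25=100, C3→B 5·5=25, C4→B 4·14=56. Service 269; fixed 95; total 364.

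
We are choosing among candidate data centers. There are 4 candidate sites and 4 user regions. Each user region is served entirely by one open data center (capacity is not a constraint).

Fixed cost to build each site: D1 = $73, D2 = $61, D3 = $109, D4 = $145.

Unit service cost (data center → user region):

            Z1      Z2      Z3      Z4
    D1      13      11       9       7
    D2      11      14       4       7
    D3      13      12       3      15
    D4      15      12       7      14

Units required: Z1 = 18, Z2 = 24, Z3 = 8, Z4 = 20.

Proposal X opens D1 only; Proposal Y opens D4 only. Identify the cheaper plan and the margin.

Proposal X: {D1}: Z1→D1 13·18=234, Z2→D1 11·24=264, Z3→D1 9·8=72, Z4→D1 7·20=140. Service 710; fixed 73; total 783.
Proposal Y: {D4}: Z1→D4 15·18=270, Z2→D4 12·24=288, Z3→D4 7·8=56, Z4→D4 14·20=280. Service 894; fixed 145; total 1039.
Difference: |783 − 1039| = 256.

Proposal X is cheaper by 256.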